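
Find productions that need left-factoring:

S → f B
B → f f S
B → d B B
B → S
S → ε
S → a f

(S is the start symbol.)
No, left-factoring is not needed

Left-factoring is needed when two productions for the same non-terminal
share a common prefix on the right-hand side.

Productions for S:
  S → f B
  S → ε
  S → a f
Productions for B:
  B → f f S
  B → d B B
  B → S

No common prefixes found.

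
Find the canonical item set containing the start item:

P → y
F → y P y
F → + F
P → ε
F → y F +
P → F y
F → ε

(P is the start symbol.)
First, augment the grammar with P' → P
I₀ = CLOSURE({ [P' → . P] }):
  [P' → . P] has the dot before P: add [P → . y], [P → .], [P → . F y]
  [P → . F y] has the dot before F: add [F → . y P y], [F → . + F], [F → . y F +], [F → .]
No further items can be added.

I₀ = { [F → . + F], [F → . y F +], [F → . y P y], [F → .], [P → . F y], [P → . y], [P → .], [P' → . P] }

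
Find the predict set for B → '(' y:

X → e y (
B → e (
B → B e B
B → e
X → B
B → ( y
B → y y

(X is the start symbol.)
{ '(' }

PREDICT(B → '(' y) = (FIRST(RHS) \ {ε}) ∪ (FOLLOW(B) if ε ∈ FIRST(RHS), i.e. RHS ⇒* ε)
FIRST('(' y) = { '(' }
ε ∉ FIRST('(' y), so FOLLOW(B) is not added.
PREDICT(B → '(' y) = { '(' }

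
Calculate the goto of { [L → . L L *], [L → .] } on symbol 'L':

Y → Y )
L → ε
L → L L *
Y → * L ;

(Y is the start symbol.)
{ [L → . L L *], [L → .], [L → L . L *] }

GOTO(I, 'L') = CLOSURE({ [A → αX.β] : [A → α.Xβ] ∈ I, X = 'L' })

Items with dot before 'L', with the dot advanced:
  [L → . L L *] → [L → L . L *]
Closure of the advanced items:
  [L → L . L *] has the dot before L: add [L → .], [L → . L L *]

GOTO = { [L → . L L *], [L → .], [L → L . L *] }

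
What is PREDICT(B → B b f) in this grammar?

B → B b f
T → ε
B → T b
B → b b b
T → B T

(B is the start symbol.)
{ 'b' }

PREDICT(B → B b f) = (FIRST(RHS) \ {ε}) ∪ (FOLLOW(B) if ε ∈ FIRST(RHS), i.e. RHS ⇒* ε)
FIRST(B) = { 'b' }
FIRST(B b f) = { 'b' }
ε ∉ FIRST(B b f), so FOLLOW(B) is not added.
PREDICT(B → B b f) = { 'b' }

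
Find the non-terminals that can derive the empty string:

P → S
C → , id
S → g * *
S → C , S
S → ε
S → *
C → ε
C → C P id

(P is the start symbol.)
ε-productions: S → ε, C → ε
So S, C are immediately nullable.
P → S: every symbol on the right is nullable, so P is nullable too.
Every non-terminal is now nullable.
Nullable = { 'C', 'P', 'S' }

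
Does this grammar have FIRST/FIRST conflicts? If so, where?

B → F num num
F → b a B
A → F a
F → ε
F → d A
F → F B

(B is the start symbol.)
Yes. F → b a B / F → F B on { 'b' }; F → d A / F → F B on { 'd' }

A FIRST/FIRST conflict occurs when two productions N → α and N → β for the same non-terminal have FIRST(α) ∩ FIRST(β) ≠ ∅ (with ε ∈ FIRST of a nullable right-hand side, so two nullable alternatives also conflict).

FIRST sets of the non-terminals at (or reachable through a nullable prefix from) the front of some alternative:
  FIRST(F) = { 'b', 'd', 'num', ε }
  FIRST(B) = { 'b', 'd', 'num' }

Productions for F:
  F → b a B: FIRST = { 'b' }
  F → ε: FIRST = { ε }
  F → d A: FIRST = { 'd' }
  F → F B: FIRST = { 'b', 'd', 'num' }
B, A have only one production, so no FIRST/FIRST conflict is possible there.

Conflict for F: F → b a B and F → F B
  Overlap: { 'b' }
Conflict for F: F → d A and F → F B
  Overlap: { 'd' }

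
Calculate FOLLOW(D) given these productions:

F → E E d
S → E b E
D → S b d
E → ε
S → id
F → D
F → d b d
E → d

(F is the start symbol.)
In F → D: D is at the end, add FOLLOW(F)

The FOLLOW sets referred to above (computed the same way, to a fixed point):
  FOLLOW(F) = { $ }

Taking the union: FOLLOW(D) = { $ }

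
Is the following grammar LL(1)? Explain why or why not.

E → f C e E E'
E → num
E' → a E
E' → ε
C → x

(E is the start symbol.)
Relevant sets:
  FOLLOW(E') = { $, 'a' }

For E:
  PREDICT(E → f C e E E') = { 'f' }
  PREDICT(E → num) = { 'num' }
For E':
  PREDICT(E' → a E) = { 'a' }
  PREDICT(E' → ε) = { $, 'a' }
C has a single production, so nothing to check there.

Conflict found: Predict set conflict for E': { 'a' }
The grammar is NOT LL(1).

Answer: No. Predict set conflict for E': { 'a' }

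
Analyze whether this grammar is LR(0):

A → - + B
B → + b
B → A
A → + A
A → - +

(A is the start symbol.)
A grammar is LR(0) if no state in the canonical LR(0) collection has:
  - both a shift item (dot before a terminal) and a complete item (shift-reduce conflict), or
  - two or more complete items (reduce-reduce conflict; the accept item [A' → A .] counts as a complete item here).

Augment with A' → A and build the canonical LR(0) collection (I0 = CLOSURE({[A' → . A]}), then GOTO on every symbol after a dot until no new states appear). It has 10 states:
  I0: { [A → . + A], [A → . - + B], [A → . - +], [A' → . A] }  — shift
  I1: { [A → + . A], [A → . + A], [A → . - + B], [A → . - +] }  — shift
  I2: { [A → - . + B], [A → - . +] }  — shift
  I3: { [A' → A .] }  — accept
  I4: { [A → - + . B], [A → - + .], [A → . + A], [A → . - + B], [A → . - +], [B → . + b], [B → . A] }  — shift, reduce
  I5: { [A → + . A], [A → . + A], [A → . - + B], [A → . - +], [B → + . b] }  — shift
  I6: { [B → A .] }  — reduce
  I7: { [A → - + B .] }  — reduce
  I8: { [A → + A .] }  — reduce
  I9: { [B → + b .] }  — reduce

Conflict in state I4:
  Shift-reduce conflict between [A → - + .] and [A → . + A]
So the grammar is NOT LR(0).

Answer: No. Shift-reduce conflict between [A → - + .] and [A → . + A]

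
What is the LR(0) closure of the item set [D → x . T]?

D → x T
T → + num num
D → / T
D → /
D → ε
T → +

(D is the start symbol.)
{ [D → x . T], [T → . + num num], [T → . +] }

Start with: [D → x . T]
  [D → x . T] has the dot before T: add [T → . + num num], [T → . +]
No further items can be added.

CLOSURE = { [D → x . T], [T → . + num num], [T → . +] }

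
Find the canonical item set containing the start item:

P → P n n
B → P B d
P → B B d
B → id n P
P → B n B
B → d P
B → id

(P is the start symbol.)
First, augment the grammar with P' → P
I₀ = CLOSURE({ [P' → . P] }):
  [P' → . P] has the dot before P: add [P → . P n n], [P → . B B d], [P → . B n B]
  [P → . B B d] has the dot before B: add [B → . P B d], [B → . id n P], [B → . d P], [B → . id]
No further items can be added.

I₀ = { [B → . P B d], [B → . d P], [B → . id n P], [B → . id], [P → . B B d], [P → . B n B], [P → . P n n], [P' → . P] }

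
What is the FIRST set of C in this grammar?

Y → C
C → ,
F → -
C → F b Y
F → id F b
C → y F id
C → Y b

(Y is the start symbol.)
{ ',', '-', 'id', 'y' }

To compute FIRST(C), examine every production with C on the left-hand side, reading each right-hand side left to right until a non-nullable symbol is reached.

FIRST sets of the other non-terminals involved (by the same procedure, iterated to a fixed point):
  FIRST(F) = { '-', 'id' }
  FIRST(Y) = { ',', '-', 'id', 'y' }

From C → ,:
  - ',' is a terminal: add ',' and stop
From C → F b Y:
  - F is a non-terminal: add FIRST(F) \ {ε} = { '-', 'id' }
    F is not nullable, so stop
From C → y F id:
  - y is a terminal: add 'y' and stop
From C → Y b:
  - Y is a non-terminal: add FIRST(Y) \ {ε} = { ',', '-', 'id', 'y' }
    Y is not nullable, so stop

Collecting: FIRST(C) = { ',', '-', 'id', 'y' }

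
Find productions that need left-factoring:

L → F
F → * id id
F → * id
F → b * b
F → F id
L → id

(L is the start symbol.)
Left-factoring is needed when two productions for the same non-terminal
share a common prefix on the right-hand side.

Productions for L:
  L → F
  L → id
Productions for F:
  F → * id id
  F → * id
  F → b * b
  F → F id

Found common prefix '* id' in productions for F

Answer: Yes, F has productions with common prefix '* id'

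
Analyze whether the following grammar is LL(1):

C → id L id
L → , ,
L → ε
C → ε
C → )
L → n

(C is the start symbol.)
Yes, the grammar is LL(1).

Relevant sets:
  FOLLOW(C) = { $ }
  FOLLOW(L) = { 'id' }

For C:
  PREDICT(C → id L id) = { 'id' }
  PREDICT(C → ε) = { $ }
  PREDICT(C → ')') = { ')' }
For L:
  PREDICT(L → ',' ',') = { ',' }
  PREDICT(L → ε) = { 'id' }
  PREDICT(L → n) = { 'n' }

All predict sets are disjoint. The grammar IS LL(1).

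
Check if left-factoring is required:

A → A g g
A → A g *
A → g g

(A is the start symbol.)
Yes, A has productions with common prefix 'A g'

Left-factoring is needed when two productions for the same non-terminal
share a common prefix on the right-hand side.

Productions for A:
  A → A g g
  A → A g *
  A → g g

Found common prefix 'A g' in productions for A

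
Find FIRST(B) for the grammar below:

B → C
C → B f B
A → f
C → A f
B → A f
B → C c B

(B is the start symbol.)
To compute FIRST(B), examine every production with B on the left-hand side, reading each right-hand side left to right until a non-nullable symbol is reached.

FIRST sets of the other non-terminals involved (by the same procedure, iterated to a fixed point):
  FIRST(C) = { 'f' }
  FIRST(A) = { 'f' }

From B → C:
  - C is a non-terminal: add FIRST(C) \ {ε} = { 'f' }
    C is not nullable, so stop
From B → A f:
  - A is a non-terminal: add FIRST(A) \ {ε} = { 'f' }
    A is not nullable, so stop
From B → C c B:
  - C is a non-terminal: add FIRST(C) \ {ε} = { 'f' }
    C is not nullable, so stop

Collecting: FIRST(B) = { 'f' }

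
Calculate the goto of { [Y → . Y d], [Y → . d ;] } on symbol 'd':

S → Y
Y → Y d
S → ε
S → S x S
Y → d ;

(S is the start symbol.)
{ [Y → d . ;] }

GOTO(I, 'd') = CLOSURE({ [A → αX.β] : [A → α.Xβ] ∈ I, X = 'd' })

Items with dot before 'd', with the dot advanced:
  [Y → . d ;] → [Y → d . ;]
Closure adds nothing (no advanced item has the dot before a non-terminal).

GOTO = { [Y → d . ;] }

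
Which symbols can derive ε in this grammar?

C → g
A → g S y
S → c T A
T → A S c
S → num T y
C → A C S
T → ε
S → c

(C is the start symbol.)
A non-terminal is nullable if it can derive ε (the empty string): either it has an ε-production, or it has a production whose right-hand side consists entirely of nullable non-terminals.

ε-productions: T → ε
So T is immediately nullable.
No further non-terminal can be added: every production for the remaining non-terminals contains a terminal or a non-nullable non-terminal.
Nullable = { 'T' }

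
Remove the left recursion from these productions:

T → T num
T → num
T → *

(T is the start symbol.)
T → num T'
T → * T'
T' → num T'
T' → ε

T is directly left-recursive. The standard transformation for
  A → A α₁ | ... | A α_m | β₁ | ... | β_n
is
  A  → β₁ A' | ... | β_n A'
  A' → α₁ A' | ... | α_m A' | ε

T → num becomes T → num T'
T → * becomes T → * T'
T → T num becomes T' → num T'
Add T' → ε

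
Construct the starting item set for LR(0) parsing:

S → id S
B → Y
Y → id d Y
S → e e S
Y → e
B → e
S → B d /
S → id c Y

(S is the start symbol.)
First, augment the grammar with S' → S
I₀ = CLOSURE({ [S' → . S] }):
  [S' → . S] has the dot before S: add [S → . id S], [S → . e e S], [S → . B d /], [S → . id c Y]
  [S → . B d /] has the dot before B: add [B → . Y], [B → . e]
  [B → . Y] has the dot before Y: add [Y → . id d Y], [Y → . e]
No further items can be added.

I₀ = { [B → . Y], [B → . e], [S → . B d /], [S → . e e S], [S → . id S], [S → . id c Y], [S' → . S], [Y → . e], [Y → . id d Y] }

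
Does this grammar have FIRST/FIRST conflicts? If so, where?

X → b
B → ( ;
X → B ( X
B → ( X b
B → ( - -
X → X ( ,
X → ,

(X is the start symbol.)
Yes. X → b / X → X '(' ',' on { 'b' }; X → B '(' X / X → X '(' ',' on { '(' }; X → X '(' ',' / X → ',' on { ',' }; B → '(' ';' / B → '(' X b on { '(' }; B → '(' ';' / B → '(' '-' '-' on { '(' }; B → '(' X b / B → '(' '-' '-' on { '(' }

A FIRST/FIRST conflict occurs when two productions N → α and N → β for the same non-terminal have FIRST(α) ∩ FIRST(β) ≠ ∅ (with ε ∈ FIRST of a nullable right-hand side, so two nullable alternatives also conflict).

FIRST sets of the non-terminals at (or reachable through a nullable prefix from) the front of some alternative:
  FIRST(B) = { '(' }
  FIRST(X) = { '(', ',', 'b' }

Productions for X:
  X → b: FIRST = { 'b' }
  X → B ( X: FIRST = { '(' }
  X → X ( ,: FIRST = { '(', ',', 'b' }
  X → ,: FIRST = { ',' }
Productions for B:
  B → ( ;: FIRST = { '(' }
  B → ( X b: FIRST = { '(' }
  B → ( - -: FIRST = { '(' }

Conflict for X: X → b and X → X ( ,
  Overlap: { 'b' }
Conflict for X: X → B ( X and X → X ( ,
  Overlap: { '(' }
Conflict for X: X → X ( , and X → ,
  Overlap: { ',' }
Conflict for B: B → ( ; and B → ( X b
  Overlap: { '(' }
Conflict for B: B → ( ; and B → ( - -
  Overlap: { '(' }
Conflict for B: B → ( X b and B → ( - -
  Overlap: { '(' }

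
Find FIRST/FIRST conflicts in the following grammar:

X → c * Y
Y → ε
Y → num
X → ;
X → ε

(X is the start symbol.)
A FIRST/FIRST conflict occurs when two productions N → α and N → β for the same non-terminal have FIRST(α) ∩ FIRST(β) ≠ ∅ (with ε ∈ FIRST of a nullable right-hand side, so two nullable alternatives also conflict).

Productions for X:
  X → c * Y: FIRST = { 'c' }
  X → ;: FIRST = { ';' }
  X → ε: FIRST = { ε }
Productions for Y:
  Y → ε: FIRST = { ε }
  Y → num: FIRST = { 'num' }

All alternatives of each non-terminal have pairwise disjoint FIRST sets.

Answer: No FIRST/FIRST conflicts.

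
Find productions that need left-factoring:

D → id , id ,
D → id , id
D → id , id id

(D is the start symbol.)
Yes, D has productions with common prefix 'id , id'

Left-factoring is needed when two productions for the same non-terminal
share a common prefix on the right-hand side.

Productions for D:
  D → id , id ,
  D → id , id
  D → id , id id

Found common prefix 'id , id' in productions for D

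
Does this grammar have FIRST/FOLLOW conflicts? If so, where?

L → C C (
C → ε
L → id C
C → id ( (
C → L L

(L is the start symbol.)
Yes. C → id '(' '(' with FOLLOW(C) on { 'id' }; C → L L with FOLLOW(C) on { '(', 'id' }

A FIRST/FOLLOW conflict occurs when a non-terminal N has a nullable alternative N → β (β ⇒* ε) and another alternative N → α with FIRST(α) ∩ FOLLOW(N) ≠ ∅: on such a lookahead the parser cannot decide between expanding α and letting N vanish via β.

Nullable non-terminals: C.
FIRST sets used below: FIRST(L) = { '(', 'id' }

C: nullable alternative(s) C → ε; FOLLOW(C) = { $, '(', 'id' }
  C → ε: FIRST \ {ε} = { } — this is the only nullable alternative, skip
  C → id ( (: FIRST \ {ε} = { 'id' } — overlaps FOLLOW(C) on { 'id' }: CONFLICT
  C → L L: FIRST \ {ε} = { '(', 'id' } — overlaps FOLLOW(C) on { '(', 'id' }: CONFLICT

L has no nullable alternative, so no FIRST/FOLLOW check is needed there.

So the grammar has 2 FIRST/FOLLOW conflicts (marked CONFLICT above).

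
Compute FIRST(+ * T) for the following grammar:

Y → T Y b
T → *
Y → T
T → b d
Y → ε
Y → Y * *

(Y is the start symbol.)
To compute FIRST(+ * T), process the symbols left to right:
Symbol + is a terminal. Add '+' and stop.
FIRST(+ * T) = { '+' }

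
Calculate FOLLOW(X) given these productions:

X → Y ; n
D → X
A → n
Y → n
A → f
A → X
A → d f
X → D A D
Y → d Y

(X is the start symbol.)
{ $, 'd', 'f', 'n' }

X is the start symbol, so $ ∈ FOLLOW(X).
In D → X: X is at the end, add FOLLOW(D)
In A → X: X is at the end, add FOLLOW(A)

The FOLLOW sets referred to above (computed the same way, to a fixed point):
  FOLLOW(D) = { $, 'd', 'f', 'n' }
  FOLLOW(A) = { 'd', 'n' }

Taking the union: FOLLOW(X) = { $, 'd', 'f', 'n' }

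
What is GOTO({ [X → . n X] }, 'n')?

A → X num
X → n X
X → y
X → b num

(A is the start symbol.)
GOTO(I, 'n') = CLOSURE({ [A → αX.β] : [A → α.Xβ] ∈ I, X = 'n' })

Items with dot before 'n', with the dot advanced:
  [X → . n X] → [X → n . X]
Closure of the advanced items:
  [X → n . X] has the dot before X: add [X → . n X], [X → . y], [X → . b num]

GOTO = { [X → . b num], [X → . n X], [X → . y], [X → n . X] }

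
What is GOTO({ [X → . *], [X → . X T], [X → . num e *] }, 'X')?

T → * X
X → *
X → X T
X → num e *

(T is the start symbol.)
GOTO(I, 'X') = CLOSURE({ [A → αX.β] : [A → α.Xβ] ∈ I, X = 'X' })

Items with dot before 'X', with the dot advanced:
  [X → . X T] → [X → X . T]
Closure of the advanced items:
  [X → X . T] has the dot before T: add [T → . * X]

GOTO = { [T → . * X], [X → X . T] }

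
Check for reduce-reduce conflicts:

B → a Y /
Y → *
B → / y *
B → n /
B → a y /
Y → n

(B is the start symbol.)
No reduce-reduce conflicts

Augment with B' → B and build the canonical LR(0) collection (I0 = CLOSURE({[B' → . B]}), then GOTO on every symbol after a dot until no new states appear). It has 14 states:
  I0: { [B → . / y *], [B → . a Y /], [B → . a y /], [B → . n /], [B' → . B] }  — shift
  I1: { [B → / . y *] }  — shift
  I2: { [B' → B .] }  — accept
  I3: { [B → a . Y /], [B → a . y /], [Y → . *], [Y → . n] }  — shift
  I4: { [B → n . /] }  — shift
  I5: { [B → n / .] }  — reduce
  I6: { [Y → * .] }  — reduce
  I7: { [B → a Y . /] }  — shift
  I8: { [Y → n .] }  — reduce
  I9: { [B → a y . /] }  — shift
  I10: { [B → a y / .] }  — reduce
  I11: { [B → a Y / .] }  — reduce
  I12: { [B → / y . *] }  — shift
  I13: { [B → / y * .] }  — reduce

No state contains more than one complete item.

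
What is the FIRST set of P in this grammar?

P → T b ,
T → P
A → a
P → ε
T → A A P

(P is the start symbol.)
To compute FIRST(P), examine every production with P on the left-hand side, reading each right-hand side left to right until a non-nullable symbol is reached.

FIRST sets of the other non-terminals involved (by the same procedure, iterated to a fixed point):
  FIRST(T) = { 'a', 'b', ε }

From P → T b ,:
  - T is a non-terminal: add FIRST(T) \ {ε} = { 'a', 'b' }
    T is nullable, so continue to the next symbol
  - b is a terminal: add 'b' and stop
From P → ε:
  - ε-production, so ε ∈ FIRST(P)

Collecting: FIRST(P) = { 'a', 'b', ε }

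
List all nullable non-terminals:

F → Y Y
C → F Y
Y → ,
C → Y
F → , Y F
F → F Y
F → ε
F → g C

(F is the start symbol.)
{ 'F' }

ε-productions: F → ε
So F is immediately nullable.
No further non-terminal can be added: every production for the remaining non-terminals contains a terminal or a non-nullable non-terminal.
Nullable = { 'F' }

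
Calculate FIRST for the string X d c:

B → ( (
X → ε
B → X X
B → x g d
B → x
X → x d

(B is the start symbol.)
FIRST sets of the non-terminals involved (from the grammar, by fixed-point iteration):
  FIRST(X) = { 'x', ε }

To compute FIRST(X d c), process the symbols left to right:
Symbol X is a non-terminal. Add FIRST(X) \ {ε} = { 'x' }
X is nullable (ε ∈ FIRST(X)), continue to the next symbol.
Symbol d is a terminal. Add 'd' and stop.
FIRST(X d c) = { 'd', 'x' }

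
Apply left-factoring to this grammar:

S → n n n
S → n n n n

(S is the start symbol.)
S → n n n S'
S' → ε
S' → n

Left-factoring transforms A → αβ₁ | αβ₂ into A → αA' and A' → β₁ | β₂
(α is the longest common prefix among the alternatives). Repeat until
no nonterminal has two alternatives with a common prefix.

Round 1: S has alternatives sharing prefix 'n n n'. Introduce S': S → n n n S'
  Add: S' → ε
  Add: S' → n

No remaining common prefixes — done.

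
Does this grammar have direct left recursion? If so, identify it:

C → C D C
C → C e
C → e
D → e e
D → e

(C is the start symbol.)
Yes, C is left-recursive

C → C D C: LEFT RECURSIVE (starts with C)
C → C e: LEFT RECURSIVE (starts with C)
C → e: starts with e
D → e e: starts with e
D → e: starts with e

The grammar has direct left recursion on: C.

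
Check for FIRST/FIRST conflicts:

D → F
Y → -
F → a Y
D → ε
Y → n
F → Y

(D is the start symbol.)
No FIRST/FIRST conflicts.

FIRST sets of the non-terminals at (or reachable through a nullable prefix from) the front of some alternative:
  FIRST(F) = { '-', 'a', 'n' }
  FIRST(Y) = { '-', 'n' }

Productions for D:
  D → F: FIRST = { '-', 'a', 'n' }
  D → ε: FIRST = { ε }
Productions for Y:
  Y → -: FIRST = { '-' }
  Y → n: FIRST = { 'n' }
Productions for F:
  F → a Y: FIRST = { 'a' }
  F → Y: FIRST = { '-', 'n' }

All alternatives of each non-terminal have pairwise disjoint FIRST sets.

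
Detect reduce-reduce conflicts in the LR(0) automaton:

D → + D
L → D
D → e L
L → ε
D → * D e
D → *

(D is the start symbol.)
No reduce-reduce conflicts

A reduce-reduce conflict occurs when an LR(0) state has two complete items [A → α .] and [B → β .] — both call for a reduction, and with no lookahead the parser cannot choose between them.

Augment with D' → D and build the canonical LR(0) collection (I0 = CLOSURE({[D' → . D]}), then GOTO on every symbol after a dot until no new states appear). It has 10 states:
  I0: { [D → . * D e], [D → . *], [D → . + D], [D → . e L], [D' → . D] }  — shift
  I1: { [D → * . D e], [D → * .], [D → . * D e], [D → . *], [D → . + D], [D → . e L] }  — shift, reduce
  I2: { [D → + . D], [D → . * D e], [D → . *], [D → . + D], [D → . e L] }  — shift
  I3: { [D' → D .] }  — accept
  I4: { [D → . * D e], [D → . *], [D → . + D], [D → . e L], [D → e . L], [L → . D], [L → .] }  — shift, reduce
  I5: { [L → D .] }  — reduce
  I6: { [D → e L .] }  — reduce
  I7: { [D → + D .] }  — reduce
  I8: { [D → * D . e] }  — shift
  I9: { [D → * D e .] }  — reduce

No state contains more than one complete item.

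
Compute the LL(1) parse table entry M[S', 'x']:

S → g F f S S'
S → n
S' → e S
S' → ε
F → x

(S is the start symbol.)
Empty (error entry)

To find M[S', 'x'], we find productions for S' where 'x' is in the predict set (PREDICT(N → α) = (FIRST(α) \ {ε}) ∪ (FOLLOW(N) if α ⇒* ε)).

Relevant sets:
  FOLLOW(S') = { $, 'e' }

S' → e S: PREDICT = { 'e' }
S' → ε: PREDICT = { $, 'e' }

M[S', 'x'] is empty (no production applies)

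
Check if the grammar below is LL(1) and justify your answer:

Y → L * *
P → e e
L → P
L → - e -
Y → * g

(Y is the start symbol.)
Relevant sets:
  FIRST(L) = { '-', 'e' }
  FIRST(P) = { 'e' }

For Y:
  PREDICT(Y → L '*' '*') = { '-', 'e' }
  PREDICT(Y → '*' g) = { '*' }
For L:
  PREDICT(L → P) = { 'e' }
  PREDICT(L → '-' e '-') = { '-' }
P has a single production, so nothing to check there.

All predict sets are disjoint. The grammar IS LL(1).

Answer: Yes, the grammar is LL(1).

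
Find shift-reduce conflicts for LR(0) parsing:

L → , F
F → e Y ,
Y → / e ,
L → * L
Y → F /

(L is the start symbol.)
No shift-reduce conflicts

Augment with L' → L and build the canonical LR(0) collection (I0 = CLOSURE({[L' → . L]}), then GOTO on every symbol after a dot until no new states appear). It has 14 states:
  I0: { [L → . * L], [L → . , F], [L' → . L] }  — shift
  I1: { [L → * . L], [L → . * L], [L → . , F] }  — shift
  I2: { [F → . e Y ,], [L → , . F] }  — shift
  I3: { [L' → L .] }  — accept
  I4: { [L → , F .] }  — reduce
  I5: { [F → . e Y ,], [F → e . Y ,], [Y → . / e ,], [Y → . F /] }  — shift
  I6: { [Y → / . e ,] }  — shift
  I7: { [Y → F . /] }  — shift
  I8: { [F → e Y . ,] }  — shift
  I9: { [F → e Y , .] }  — reduce
  I10: { [Y → F / .] }  — reduce
  I11: { [Y → / e . ,] }  — shift
  I12: { [Y → / e , .] }  — reduce
  I13: { [L → * L .] }  — reduce

No state contains both a complete item and a shift item.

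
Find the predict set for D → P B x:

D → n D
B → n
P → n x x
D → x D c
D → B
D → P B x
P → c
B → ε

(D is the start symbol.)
{ 'c', 'n' }

PREDICT(D → P B x) = (FIRST(RHS) \ {ε}) ∪ (FOLLOW(D) if ε ∈ FIRST(RHS), i.e. RHS ⇒* ε)
FIRST(P) = { 'c', 'n' }
FIRST(P B x) = { 'c', 'n' }
ε ∉ FIRST(P B x), so FOLLOW(D) is not added.
PREDICT(D → P B x) = { 'c', 'n' }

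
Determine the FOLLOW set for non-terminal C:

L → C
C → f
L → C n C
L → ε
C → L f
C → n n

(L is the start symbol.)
{ $, 'f', 'n' }

To compute FOLLOW(C), find every occurrence of C on a right-hand side N → α C β: add FIRST(β) \ {ε}, and if β is empty or nullable also add FOLLOW(N). Iterate to a fixed point.

In L → C: C is at the end, add FOLLOW(L)
In L → C n C: C is followed by n C, add FIRST(n C) \ {ε} = { 'n' }
In L → C n C: C is at the end, add FOLLOW(L)

The FOLLOW sets referred to above (computed the same way, to a fixed point):
  FOLLOW(L) = { $, 'f' }

Taking the union: FOLLOW(C) = { $, 'f', 'n' }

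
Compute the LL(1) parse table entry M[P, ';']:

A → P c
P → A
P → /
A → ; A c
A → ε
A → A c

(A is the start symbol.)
P → A

To find M[P, ';'], we find productions for P where ';' is in the predict set (PREDICT(N → α) = (FIRST(α) \ {ε}) ∪ (FOLLOW(N) if α ⇒* ε)).

Relevant sets:
  FIRST(A) = { '/', ';', 'c', ε }
  FOLLOW(P) = { 'c' }

P → A: PREDICT = { '/', ';', 'c' }
  ';' is in predict set, so this production goes in M[P, ';']
P → /: PREDICT = { '/' }

M[P, ';'] = P → A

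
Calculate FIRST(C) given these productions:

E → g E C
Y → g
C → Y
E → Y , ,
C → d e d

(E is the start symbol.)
{ 'd', 'g' }

FIRST sets of the other non-terminals involved (by the same procedure, iterated to a fixed point):
  FIRST(Y) = { 'g' }

From C → Y:
  - Y is a non-terminal: add FIRST(Y) \ {ε} = { 'g' }
    Y is not nullable, so stop
From C → d e d:
  - d is a terminal: add 'd' and stop

Collecting: FIRST(C) = { 'd', 'g' }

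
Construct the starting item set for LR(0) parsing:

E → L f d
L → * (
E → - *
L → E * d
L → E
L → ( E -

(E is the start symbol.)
First, augment the grammar with E' → E
I₀ = CLOSURE({ [E' → . E] }):
  [E' → . E] has the dot before E: add [E → . L f d], [E → . - *]
  [E → . L f d] has the dot before L: add [L → . * (], [L → . E * d], [L → . E], [L → . ( E -]
No further items can be added.

I₀ = { [E → . - *], [E → . L f d], [E' → . E], [L → . ( E -], [L → . * (], [L → . E * d], [L → . E] }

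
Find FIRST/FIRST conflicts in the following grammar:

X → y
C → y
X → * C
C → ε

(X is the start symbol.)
Productions for X:
  X → y: FIRST = { 'y' }
  X → * C: FIRST = { '*' }
Productions for C:
  C → y: FIRST = { 'y' }
  C → ε: FIRST = { ε }

All alternatives of each non-terminal have pairwise disjoint FIRST sets.

Answer: No FIRST/FIRST conflicts.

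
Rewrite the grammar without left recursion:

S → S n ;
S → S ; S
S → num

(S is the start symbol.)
S is directly left-recursive. The standard transformation for
  A → A α₁ | ... | A α_m | β₁ | ... | β_n
is
  A  → β₁ A' | ... | β_n A'
  A' → α₁ A' | ... | α_m A' | ε

S → num becomes S → num S'
S → S n ; becomes S' → n ; S'
S → S ; S becomes S' → ; S S'
Add S' → ε

Resulting grammar:
S → num S'
S' → n ; S'
S' → ; S S'
S' → ε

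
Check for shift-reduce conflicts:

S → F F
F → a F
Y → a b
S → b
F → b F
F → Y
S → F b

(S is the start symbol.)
Yes — I5: [S → b .] vs [F → . a F]; I9: [Y → a b .] vs [F → . a F]; I11: [S → F b .] vs [F → . a F]

Augment with S' → S and build the canonical LR(0) collection (I0 = CLOSURE({[S' → . S]}), then GOTO on every symbol after a dot until no new states appear). It has 12 states:
  I0: { [F → . Y], [F → . a F], [F → . b F], [S → . F F], [S → . F b], [S → . b], [S' → . S], [Y → . a b] }  — shift
  I1: { [F → . Y], [F → . a F], [F → . b F], [S → F . F], [S → F . b], [Y → . a b] }  — shift
  I2: { [S' → S .] }  — accept
  I3: { [F → Y .] }  — reduce
  I4: { [F → . Y], [F → . a F], [F → . b F], [F → a . F], [Y → . a b], [Y → a . b] }  — shift
  I5: { [F → . Y], [F → . a F], [F → . b F], [F → b . F], [S → b .], [Y → . a b] }  — shift, reduce
  I6: { [F → b F .] }  — reduce
  I7: { [F → . Y], [F → . a F], [F → . b F], [F → b . F], [Y → . a b] }  — shift
  I8: { [F → a F .] }  — reduce
  I9: { [F → . Y], [F → . a F], [F → . b F], [F → b . F], [Y → . a b], [Y → a b .] }  — shift, reduce
  I10: { [S → F F .] }  — reduce
  I11: { [F → . Y], [F → . a F], [F → . b F], [F → b . F], [S → F b .], [Y → . a b] }  — shift, reduce

I5 contains reduce item [S → b .] and shift items [F → . a F], [F → . b F], [Y → . a b] — shift-reduce conflict.
I9 contains reduce item [Y → a b .] and shift items [F → . a F], [F → . b F], [Y → . a b] — shift-reduce conflict.
I11 contains reduce item [S → F b .] and shift items [F → . a F], [F → . b F], [Y → . a b] — shift-reduce conflict.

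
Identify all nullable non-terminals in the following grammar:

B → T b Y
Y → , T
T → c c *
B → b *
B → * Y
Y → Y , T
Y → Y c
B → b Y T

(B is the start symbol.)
None

A non-terminal is nullable if it can derive ε (the empty string): either it has an ε-production, or it has a production whose right-hand side consists entirely of nullable non-terminals.

There are no ε-productions, so no non-terminal can derive ε.
No non-terminals are nullable.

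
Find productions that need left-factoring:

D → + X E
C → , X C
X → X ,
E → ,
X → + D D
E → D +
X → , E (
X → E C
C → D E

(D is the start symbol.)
Left-factoring is needed when two productions for the same non-terminal
share a common prefix on the right-hand side.

Productions for C:
  C → , X C
  C → D E
Productions for X:
  X → X ,
  X → + D D
  X → , E (
  X → E C
Productions for E:
  E → ,
  E → D +

No common prefixes found.

Answer: No, left-factoring is not needed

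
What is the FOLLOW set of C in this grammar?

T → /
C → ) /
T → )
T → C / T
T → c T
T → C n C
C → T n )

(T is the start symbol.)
{ $, '/', 'n' }

In T → C / T: C is followed by '/' T, add FIRST('/' T) \ {ε} = { '/' }
In T → C n C: C is followed by n C, add FIRST(n C) \ {ε} = { 'n' }
In T → C n C: C is at the end, add FOLLOW(T)

The FOLLOW sets referred to above (computed the same way, to a fixed point):
  FOLLOW(T) = { $, 'n' }

Taking the union: FOLLOW(C) = { $, '/', 'n' }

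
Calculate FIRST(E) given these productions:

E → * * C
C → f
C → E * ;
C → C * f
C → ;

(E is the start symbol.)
To compute FIRST(E), examine every production with E on the left-hand side, reading each right-hand side left to right until a non-nullable symbol is reached.

From E → * * C:
  - '*' is a terminal: add '*' and stop

Collecting: FIRST(E) = { '*' }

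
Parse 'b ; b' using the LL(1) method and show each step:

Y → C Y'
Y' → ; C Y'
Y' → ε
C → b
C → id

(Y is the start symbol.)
LL(1) parsing maintains a stack (initially the start symbol over $) and the input. At each step: if the stack top is a terminal, match it against the current input token; if it is a non-terminal N, replace it with the RHS of M[N, lookahead] (the unique production whose predict set contains the lookahead).

Stack is shown with the top on the left.

Stack     Input    Action
-------------------------
Y $       b ; b $  output Y → C Y'
C Y' $    b ; b $  output C → b
b Y' $    b ; b $  match 'b'
Y' $      ; b $    output Y' → ; C Y'
; C Y' $  ; b $    match ';'
C Y' $    b $      output C → b
b Y' $    b $      match 'b'
Y' $      $        output Y' → ε
$         $        accept

The string is accepted.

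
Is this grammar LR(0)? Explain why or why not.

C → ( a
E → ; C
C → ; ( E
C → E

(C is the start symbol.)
Yes, the grammar is LR(0)

A grammar is LR(0) if no state in the canonical LR(0) collection has:
  - both a shift item (dot before a terminal) and a complete item (shift-reduce conflict), or
  - two or more complete items (reduce-reduce conflict; the accept item [C' → C .] counts as a complete item here).

Augment with C' → C and build the canonical LR(0) collection (I0 = CLOSURE({[C' → . C]}), then GOTO on every symbol after a dot until no new states appear). It has 10 states:
  I0: { [C → . ( a], [C → . ; ( E], [C → . E], [C' → . C], [E → . ; C] }  — shift
  I1: { [C → ( . a] }  — shift
  I2: { [C → . ( a], [C → . ; ( E], [C → . E], [C → ; . ( E], [E → . ; C], [E → ; . C] }  — shift
  I3: { [C' → C .] }  — accept
  I4: { [C → E .] }  — reduce
  I5: { [C → ( . a], [C → ; ( . E], [E → . ; C] }  — shift
  I6: { [E → ; C .] }  — reduce
  I7: { [C → . ( a], [C → . ; ( E], [C → . E], [E → . ; C], [E → ; . C] }  — shift
  I8: { [C → ; ( E .] }  — reduce
  I9: { [C → ( a .] }  — reduce

Every state is either a pure shift/goto state or contains exactly one complete item and nothing to shift — no conflicts. The grammar is LR(0).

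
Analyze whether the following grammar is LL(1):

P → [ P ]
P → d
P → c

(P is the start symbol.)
Yes, the grammar is LL(1).

For P:
  PREDICT(P → '[' P ']') = { '[' }
  PREDICT(P → d) = { 'd' }
  PREDICT(P → c) = { 'c' }

All predict sets are disjoint. The grammar IS LL(1).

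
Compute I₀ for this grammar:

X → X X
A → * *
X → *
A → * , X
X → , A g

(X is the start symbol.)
{ [X → . *], [X → . , A g], [X → . X X], [X' → . X] }

First, augment the grammar with X' → X
I₀ = CLOSURE({ [X' → . X] }):
  [X' → . X] has the dot before X: add [X → . X X], [X → . *], [X → . , A g]
No further items can be added.

I₀ = { [X → . *], [X → . , A g], [X → . X X], [X' → . X] }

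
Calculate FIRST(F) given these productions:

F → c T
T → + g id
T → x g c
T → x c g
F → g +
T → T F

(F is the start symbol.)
{ 'c', 'g' }

To compute FIRST(F), examine every production with F on the left-hand side, reading each right-hand side left to right until a non-nullable symbol is reached.

From F → c T:
  - c is a terminal: add 'c' and stop
From F → g +:
  - g is a terminal: add 'g' and stop

Collecting: FIRST(F) = { 'c', 'g' }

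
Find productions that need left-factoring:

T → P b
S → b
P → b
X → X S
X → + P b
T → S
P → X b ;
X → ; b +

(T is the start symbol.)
No, left-factoring is not needed

Left-factoring is needed when two productions for the same non-terminal
share a common prefix on the right-hand side.

Productions for T:
  T → P b
  T → S
Productions for P:
  P → b
  P → X b ;
Productions for X:
  X → X S
  X → + P b
  X → ; b +

No common prefixes found.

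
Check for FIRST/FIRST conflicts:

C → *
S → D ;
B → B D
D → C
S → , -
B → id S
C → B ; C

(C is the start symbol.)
FIRST sets of the non-terminals at (or reachable through a nullable prefix from) the front of some alternative:
  FIRST(B) = { 'id' }
  FIRST(D) = { '*', 'id' }

Productions for C:
  C → *: FIRST = { '*' }
  C → B ; C: FIRST = { 'id' }
Productions for S:
  S → D ;: FIRST = { '*', 'id' }
  S → , -: FIRST = { ',' }
Productions for B:
  B → B D: FIRST = { 'id' }
  B → id S: FIRST = { 'id' }
D has only one production, so no FIRST/FIRST conflict is possible there.

Conflict for B: B → B D and B → id S
  Overlap: { 'id' }

Answer: Yes. B → B D / B → id S on { 'id' }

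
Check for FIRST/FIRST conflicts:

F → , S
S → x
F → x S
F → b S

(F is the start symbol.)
No FIRST/FIRST conflicts.

A FIRST/FIRST conflict occurs when two productions N → α and N → β for the same non-terminal have FIRST(α) ∩ FIRST(β) ≠ ∅ (with ε ∈ FIRST of a nullable right-hand side, so two nullable alternatives also conflict).

Productions for F:
  F → , S: FIRST = { ',' }
  F → x S: FIRST = { 'x' }
  F → b S: FIRST = { 'b' }
S has only one production, so no FIRST/FIRST conflict is possible there.

All alternatives of each non-terminal have pairwise disjoint FIRST sets.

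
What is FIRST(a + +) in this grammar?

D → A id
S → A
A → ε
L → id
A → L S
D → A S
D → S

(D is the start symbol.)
To compute FIRST(a + +), process the symbols left to right:
Symbol a is a terminal. Add 'a' and stop.
FIRST(a + +) = { 'a' }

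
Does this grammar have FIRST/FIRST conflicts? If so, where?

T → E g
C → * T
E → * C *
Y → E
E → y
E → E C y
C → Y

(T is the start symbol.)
Yes. C → '*' T / C → Y on { '*' }; E → '*' C '*' / E → E C y on { '*' }; E → y / E → E C y on { 'y' }

A FIRST/FIRST conflict occurs when two productions N → α and N → β for the same non-terminal have FIRST(α) ∩ FIRST(β) ≠ ∅ (with ε ∈ FIRST of a nullable right-hand side, so two nullable alternatives also conflict).

FIRST sets of the non-terminals at (or reachable through a nullable prefix from) the front of some alternative:
  FIRST(Y) = { '*', 'y' }
  FIRST(E) = { '*', 'y' }

Productions for C:
  C → * T: FIRST = { '*' }
  C → Y: FIRST = { '*', 'y' }
Productions for E:
  E → * C *: FIRST = { '*' }
  E → y: FIRST = { 'y' }
  E → E C y: FIRST = { '*', 'y' }
T, Y have only one production, so no FIRST/FIRST conflict is possible there.

Conflict for C: C → * T and C → Y
  Overlap: { '*' }
Conflict for E: E → * C * and E → E C y
  Overlap: { '*' }
Conflict for E: E → y and E → E C y
  Overlap: { 'y' }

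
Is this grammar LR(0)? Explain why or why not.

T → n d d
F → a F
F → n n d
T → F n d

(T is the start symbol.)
A grammar is LR(0) if no state in the canonical LR(0) collection has:
  - both a shift item (dot before a terminal) and a complete item (shift-reduce conflict), or
  - two or more complete items (reduce-reduce conflict; the accept item [T' → T .] counts as a complete item here).

Augment with T' → T and build the canonical LR(0) collection (I0 = CLOSURE({[T' → . T]}), then GOTO on every symbol after a dot until no new states appear). It has 13 states:
  I0: { [F → . a F], [F → . n n d], [T → . F n d], [T → . n d d], [T' → . T] }  — shift
  I1: { [T → F . n d] }  — shift
  I2: { [T' → T .] }  — accept
  I3: { [F → . a F], [F → . n n d], [F → a . F] }  — shift
  I4: { [F → n . n d], [T → n . d d] }  — shift
  I5: { [T → n d . d] }  — shift
  I6: { [F → n n . d] }  — shift
  I7: { [F → n n d .] }  — reduce
  I8: { [T → n d d .] }  — reduce
  I9: { [F → a F .] }  — reduce
  I10: { [F → n . n d] }  — shift
  I11: { [T → F n . d] }  — shift
  I12: { [T → F n d .] }  — reduce

Every state is either a pure shift/goto state or contains exactly one complete item and nothing to shift — no conflicts. The grammar is LR(0).

Answer: Yes, the grammar is LR(0)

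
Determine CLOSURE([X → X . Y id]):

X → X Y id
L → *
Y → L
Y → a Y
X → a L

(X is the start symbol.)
{ [L → . *], [X → X . Y id], [Y → . L], [Y → . a Y] }

Start with: [X → X . Y id]
  [X → X . Y id] has the dot before Y: add [Y → . L], [Y → . a Y]
  [Y → . L] has the dot before L: add [L → . *]
No further items can be added.

CLOSURE = { [L → . *], [X → X . Y id], [Y → . L], [Y → . a Y] }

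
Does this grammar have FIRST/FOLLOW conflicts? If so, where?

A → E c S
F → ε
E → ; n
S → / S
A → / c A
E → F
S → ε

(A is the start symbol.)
A FIRST/FOLLOW conflict occurs when a non-terminal N has a nullable alternative N → β (β ⇒* ε) and another alternative N → α with FIRST(α) ∩ FOLLOW(N) ≠ ∅: on such a lookahead the parser cannot decide between expanding α and letting N vanish via β.

Nullable non-terminals: E, F, S.
FIRST sets used below: FIRST(F) = { ε }

E: nullable alternative(s) E → F; FOLLOW(E) = { 'c' }
  E → ; n: FIRST \ {ε} = { ';' } — disjoint from FOLLOW(E)
  E → F: FIRST \ {ε} = { } — this is the only nullable alternative, skip
F has a nullable alternative but only one production, so nothing to check.

S: nullable alternative(s) S → ε; FOLLOW(S) = { $ }
  S → / S: FIRST \ {ε} = { '/' } — disjoint from FOLLOW(S)
  S → ε: FIRST \ {ε} = { } — this is the only nullable alternative, skip

A has no nullable alternative, so no FIRST/FOLLOW check is needed there.

No FIRST/FOLLOW conflicts found.

Answer: No FIRST/FOLLOW conflicts.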